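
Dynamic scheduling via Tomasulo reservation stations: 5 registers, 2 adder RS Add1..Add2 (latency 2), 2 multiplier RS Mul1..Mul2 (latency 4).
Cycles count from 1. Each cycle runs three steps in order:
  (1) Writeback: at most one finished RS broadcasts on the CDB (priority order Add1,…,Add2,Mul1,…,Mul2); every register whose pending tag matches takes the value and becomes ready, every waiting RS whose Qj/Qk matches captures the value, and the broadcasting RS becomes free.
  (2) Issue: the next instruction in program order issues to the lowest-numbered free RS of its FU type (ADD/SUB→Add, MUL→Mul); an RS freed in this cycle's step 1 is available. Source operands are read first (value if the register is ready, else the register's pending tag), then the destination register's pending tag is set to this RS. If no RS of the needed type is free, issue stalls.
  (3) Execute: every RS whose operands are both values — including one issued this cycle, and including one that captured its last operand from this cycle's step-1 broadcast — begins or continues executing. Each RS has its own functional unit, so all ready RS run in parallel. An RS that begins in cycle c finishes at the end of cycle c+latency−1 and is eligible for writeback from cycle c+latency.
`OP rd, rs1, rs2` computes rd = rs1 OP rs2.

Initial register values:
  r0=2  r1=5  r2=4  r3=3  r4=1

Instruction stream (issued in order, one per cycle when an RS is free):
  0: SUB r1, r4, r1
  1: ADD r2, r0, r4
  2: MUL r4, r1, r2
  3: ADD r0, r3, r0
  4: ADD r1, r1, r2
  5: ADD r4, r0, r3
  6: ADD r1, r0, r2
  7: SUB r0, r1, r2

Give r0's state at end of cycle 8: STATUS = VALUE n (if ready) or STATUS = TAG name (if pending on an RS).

STATUS = TAG Add1

cycle 1: issue SUB r1<-Add1 // r0:2,r1:Add1,r2:4,r3:3,r4:1
cycle 2: issue ADD r2<-Add2 // r0:2,r1:Add1,r2:Add2,r3:3,r4:1
cycle 3: CDB Add1=-4; issue MUL r4<-Mul1 // r0:2,r1:-4,r2:Add2,r3:3,r4:Mul1
cycle 4: CDB Add2=3; issue ADD r0<-Add1 // r0:Add1,r1:-4,r2:3,r3:3,r4:Mul1
cycle 5: issue ADD r1<-Add2 // r0:Add1,r1:Add2,r2:3,r3:3,r4:Mul1
cycle 6: CDB Add1=5; issue ADD r4<-Add1 // r0:5,r1:Add2,r2:3,r3:3,r4:Add1
cycle 7: CDB Add2=-1; issue ADD r1<-Add2 // r0:5,r1:Add2,r2:3,r3:3,r4:Add1
cycle 8: CDB Add1=8; issue SUB r0<-Add1 // r0:Add1,r1:Add2,r2:3,r3:3,r4:8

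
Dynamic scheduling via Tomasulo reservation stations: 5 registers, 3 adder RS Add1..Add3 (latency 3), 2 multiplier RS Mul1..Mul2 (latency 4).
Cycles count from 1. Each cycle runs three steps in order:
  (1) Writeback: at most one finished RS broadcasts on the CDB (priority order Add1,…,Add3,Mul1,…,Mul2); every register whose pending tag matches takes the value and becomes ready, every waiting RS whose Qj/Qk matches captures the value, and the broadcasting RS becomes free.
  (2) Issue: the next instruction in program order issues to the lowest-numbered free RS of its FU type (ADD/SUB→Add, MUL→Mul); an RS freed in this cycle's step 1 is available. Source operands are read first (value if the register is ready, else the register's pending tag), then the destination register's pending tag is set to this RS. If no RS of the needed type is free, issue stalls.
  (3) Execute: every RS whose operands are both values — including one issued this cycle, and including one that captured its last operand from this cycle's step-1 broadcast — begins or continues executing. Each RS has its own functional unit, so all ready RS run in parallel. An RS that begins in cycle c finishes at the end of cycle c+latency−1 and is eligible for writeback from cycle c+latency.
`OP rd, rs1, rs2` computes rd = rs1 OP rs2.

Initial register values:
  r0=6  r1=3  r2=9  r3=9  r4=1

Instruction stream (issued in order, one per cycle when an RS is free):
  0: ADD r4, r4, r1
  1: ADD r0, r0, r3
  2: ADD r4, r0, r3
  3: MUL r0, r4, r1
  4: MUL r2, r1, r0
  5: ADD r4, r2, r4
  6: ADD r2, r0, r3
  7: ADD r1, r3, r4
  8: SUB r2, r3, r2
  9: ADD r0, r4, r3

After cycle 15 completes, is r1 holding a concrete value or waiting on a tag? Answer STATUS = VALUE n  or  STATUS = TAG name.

c1: issue ADD r4<-Add1 | r0:6,r1:3,r2:9,r3:9,r4:Add1
c2: issue ADD r0<-Add2 | r0:Add2,r1:3,r2:9,r3:9,r4:Add1
c3: issue ADD r4<-Add3 | r0:Add2,r1:3,r2:9,r3:9,r4:Add3
c4: CDB Add1=4; issue MUL r0<-Mul1 | r0:Mul1,r1:3,r2:9,r3:9,r4:Add3
c5: CDB Add2=15; issue MUL r2<-Mul2 | r0:Mul1,r1:3,r2:Mul2,r3:9,r4:Add3
c6: issue ADD r4<-Add1 | r0:Mul1,r1:3,r2:Mul2,r3:9,r4:Add1
c7: issue ADD r2<-Add2 | r0:Mul1,r1:3,r2:Add2,r3:9,r4:Add1
c8: CDB Add3=24; issue ADD r1<-Add3 | r0:Mul1,r1:Add3,r2:Add2,r3:9,r4:Add1
c9: stall | r0:Mul1,r1:Add3,r2:Add2,r3:9,r4:Add1
c10: stall | r0:Mul1,r1:Add3,r2:Add2,r3:9,r4:Add1
c11: stall | r0:Mul1,r1:Add3,r2:Add2,r3:9,r4:Add1
c12: CDB Mul1=72; stall | r0:72,r1:Add3,r2:Add2,r3:9,r4:Add1
c13: stall | r0:72,r1:Add3,r2:Add2,r3:9,r4:Add1
c14: stall | r0:72,r1:Add3,r2:Add2,r3:9,r4:Add1
c15: CDB Add2=81; issue SUB r2<-Add2 | r0:72,r1:Add3,r2:Add2,r3:9,r4:Add1

STATUS = TAG Add3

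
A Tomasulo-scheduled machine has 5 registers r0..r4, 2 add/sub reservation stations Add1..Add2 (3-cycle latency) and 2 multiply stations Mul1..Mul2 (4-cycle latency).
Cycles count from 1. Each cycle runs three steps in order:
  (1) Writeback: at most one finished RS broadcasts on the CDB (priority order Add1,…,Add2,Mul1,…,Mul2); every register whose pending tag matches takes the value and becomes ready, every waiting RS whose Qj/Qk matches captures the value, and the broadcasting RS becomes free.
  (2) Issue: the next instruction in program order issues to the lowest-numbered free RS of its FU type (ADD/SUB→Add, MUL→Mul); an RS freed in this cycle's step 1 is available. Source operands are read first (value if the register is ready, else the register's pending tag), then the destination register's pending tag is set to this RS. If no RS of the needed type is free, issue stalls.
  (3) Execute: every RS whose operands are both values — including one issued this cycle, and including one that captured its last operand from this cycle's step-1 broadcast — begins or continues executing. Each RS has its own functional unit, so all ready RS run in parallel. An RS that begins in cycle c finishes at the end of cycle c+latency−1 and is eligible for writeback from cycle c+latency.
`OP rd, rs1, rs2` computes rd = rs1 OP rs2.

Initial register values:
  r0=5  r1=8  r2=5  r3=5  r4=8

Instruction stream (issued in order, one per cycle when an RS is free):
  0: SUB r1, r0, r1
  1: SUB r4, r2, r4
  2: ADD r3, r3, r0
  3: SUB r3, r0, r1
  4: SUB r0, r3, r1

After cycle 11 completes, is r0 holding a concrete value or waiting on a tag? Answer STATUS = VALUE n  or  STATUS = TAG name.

STATUS = VALUE 11

cycle 1: issue SUB r1<-Add1 // r0:5,r1:Add1,r2:5,r3:5,r4:8
cycle 2: issue SUB r4<-Add2 // r0:5,r1:Add1,r2:5,r3:5,r4:Add2
cycle 3: stall // r0:5,r1:Add1,r2:5,r3:5,r4:Add2
cycle 4: CDB Add1=-3; issue ADD r3<-Add1 // r0:5,r1:-3,r2:5,r3:Add1,r4:Add2
cycle 5: CDB Add2=-3; issue SUB r3<-Add2 // r0:5,r1:-3,r2:5,r3:Add2,r4:-3
cycle 6: stall // r0:5,r1:-3,r2:5,r3:Add2,r4:-3
cycle 7: CDB Add1=10; issue SUB r0<-Add1 // r0:Add1,r1:-3,r2:5,r3:Add2,r4:-3
cycle 8: CDB Add2=8 // r0:Add1,r1:-3,r2:5,r3:8,r4:-3
cycle 9: - // r0:Add1,r1:-3,r2:5,r3:8,r4:-3
cycle 10: - // r0:Add1,r1:-3,r2:5,r3:8,r4:-3
cycle 11: CDB Add1=11 // r0:11,r1:-3,r2:5,r3:8,r4:-3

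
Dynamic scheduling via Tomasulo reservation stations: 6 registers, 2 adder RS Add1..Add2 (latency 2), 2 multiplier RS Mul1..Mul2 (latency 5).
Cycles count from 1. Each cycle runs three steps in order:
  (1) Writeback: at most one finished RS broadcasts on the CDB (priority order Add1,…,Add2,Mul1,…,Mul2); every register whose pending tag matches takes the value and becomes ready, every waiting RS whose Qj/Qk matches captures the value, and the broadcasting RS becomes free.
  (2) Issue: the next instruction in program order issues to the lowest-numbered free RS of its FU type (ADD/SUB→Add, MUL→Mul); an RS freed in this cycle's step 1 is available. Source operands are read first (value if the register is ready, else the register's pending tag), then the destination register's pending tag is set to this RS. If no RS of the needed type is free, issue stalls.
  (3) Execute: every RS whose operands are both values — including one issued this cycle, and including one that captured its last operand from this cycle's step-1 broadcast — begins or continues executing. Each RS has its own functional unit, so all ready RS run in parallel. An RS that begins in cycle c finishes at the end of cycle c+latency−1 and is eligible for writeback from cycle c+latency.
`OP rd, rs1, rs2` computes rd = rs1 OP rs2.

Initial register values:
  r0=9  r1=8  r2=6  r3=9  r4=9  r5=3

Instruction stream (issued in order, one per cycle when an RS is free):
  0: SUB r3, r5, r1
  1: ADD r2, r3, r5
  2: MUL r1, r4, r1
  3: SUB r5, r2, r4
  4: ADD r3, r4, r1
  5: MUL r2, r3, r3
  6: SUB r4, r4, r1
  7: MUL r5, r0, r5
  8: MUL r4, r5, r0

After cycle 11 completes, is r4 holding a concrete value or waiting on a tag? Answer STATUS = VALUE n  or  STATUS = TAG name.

STATUS = VALUE -63

c1: issue SUB r3<-Add1 | r0:9,r1:8,r2:6,r3:Add1,r4:9,r5:3
c2: issue ADD r2<-Add2 | r0:9,r1:8,r2:Add2,r3:Add1,r4:9,r5:3
c3: CDB Add1=-5; issue MUL r1<-Mul1 | r0:9,r1:Mul1,r2:Add2,r3:-5,r4:9,r5:3
c4: issue SUB r5<-Add1 | r0:9,r1:Mul1,r2:Add2,r3:-5,r4:9,r5:Add1
c5: CDB Add2=-2; issue ADD r3<-Add2 | r0:9,r1:Mul1,r2:-2,r3:Add2,r4:9,r5:Add1
c6: issue MUL r2<-Mul2 | r0:9,r1:Mul1,r2:Mul2,r3:Add2,r4:9,r5:Add1
c7: CDB Add1=-11; issue SUB r4<-Add1 | r0:9,r1:Mul1,r2:Mul2,r3:Add2,r4:Add1,r5:-11
c8: CDB Mul1=72; issue MUL r5<-Mul1 | r0:9,r1:72,r2:Mul2,r3:Add2,r4:Add1,r5:Mul1
c9: stall | r0:9,r1:72,r2:Mul2,r3:Add2,r4:Add1,r5:Mul1
c10: CDB Add1=-63; stall | r0:9,r1:72,r2:Mul2,r3:Add2,r4:-63,r5:Mul1
c11: CDB Add2=81; stall | r0:9,r1:72,r2:Mul2,r3:81,r4:-63,r5:Mul1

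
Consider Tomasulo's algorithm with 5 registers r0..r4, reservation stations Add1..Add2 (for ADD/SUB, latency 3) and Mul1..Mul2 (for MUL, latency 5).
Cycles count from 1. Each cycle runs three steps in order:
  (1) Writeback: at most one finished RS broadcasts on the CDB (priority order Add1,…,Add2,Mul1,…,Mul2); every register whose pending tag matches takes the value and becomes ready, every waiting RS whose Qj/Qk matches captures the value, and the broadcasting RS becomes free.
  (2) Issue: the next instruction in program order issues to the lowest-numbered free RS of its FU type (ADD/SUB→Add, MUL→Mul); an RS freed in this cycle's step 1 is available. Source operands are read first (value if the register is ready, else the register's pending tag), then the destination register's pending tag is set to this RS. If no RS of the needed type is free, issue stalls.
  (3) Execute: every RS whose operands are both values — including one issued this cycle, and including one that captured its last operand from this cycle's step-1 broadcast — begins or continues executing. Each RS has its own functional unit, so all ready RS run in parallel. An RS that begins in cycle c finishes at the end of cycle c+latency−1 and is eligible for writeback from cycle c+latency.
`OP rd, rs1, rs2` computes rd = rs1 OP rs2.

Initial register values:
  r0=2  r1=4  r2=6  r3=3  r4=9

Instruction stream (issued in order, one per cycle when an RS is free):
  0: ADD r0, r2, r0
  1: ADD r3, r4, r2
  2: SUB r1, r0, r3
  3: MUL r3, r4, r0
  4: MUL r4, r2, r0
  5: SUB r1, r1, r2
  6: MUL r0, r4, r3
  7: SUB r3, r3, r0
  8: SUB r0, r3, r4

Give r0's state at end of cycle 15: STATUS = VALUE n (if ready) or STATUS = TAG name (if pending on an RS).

STATUS = TAG Add2

cycle 1: issue ADD r0<-Add1 // r0:Add1,r1:4,r2:6,r3:3,r4:9
cycle 2: issue ADD r3<-Add2 // r0:Add1,r1:4,r2:6,r3:Add2,r4:9
cycle 3: stall // r0:Add1,r1:4,r2:6,r3:Add2,r4:9
cycle 4: CDB Add1=8; issue SUB r1<-Add1 // r0:8,r1:Add1,r2:6,r3:Add2,r4:9
cycle 5: CDB Add2=15; issue MUL r3<-Mul1 // r0:8,r1:Add1,r2:6,r3:Mul1,r4:9
cycle 6: issue MUL r4<-Mul2 // r0:8,r1:Add1,r2:6,r3:Mul1,r4:Mul2
cycle 7: issue SUB r1<-Add2 // r0:8,r1:Add2,r2:6,r3:Mul1,r4:Mul2
cycle 8: CDB Add1=-7; stall // r0:8,r1:Add2,r2:6,r3:Mul1,r4:Mul2
cycle 9: stall // r0:8,r1:Add2,r2:6,r3:Mul1,r4:Mul2
cycle 10: CDB Mul1=72; issue MUL r0<-Mul1 // r0:Mul1,r1:Add2,r2:6,r3:72,r4:Mul2
cycle 11: CDB Add2=-13; issue SUB r3<-Add1 // r0:Mul1,r1:-13,r2:6,r3:Add1,r4:Mul2
cycle 12: CDB Mul2=48; issue SUB r0<-Add2 // r0:Add2,r1:-13,r2:6,r3:Add1,r4:48
cycle 13: - // r0:Add2,r1:-13,r2:6,r3:Add1,r4:48
cycle 14: - // r0:Add2,r1:-13,r2:6,r3:Add1,r4:48
cycle 15: - // r0:Add2,r1:-13,r2:6,r3:Add1,r4:48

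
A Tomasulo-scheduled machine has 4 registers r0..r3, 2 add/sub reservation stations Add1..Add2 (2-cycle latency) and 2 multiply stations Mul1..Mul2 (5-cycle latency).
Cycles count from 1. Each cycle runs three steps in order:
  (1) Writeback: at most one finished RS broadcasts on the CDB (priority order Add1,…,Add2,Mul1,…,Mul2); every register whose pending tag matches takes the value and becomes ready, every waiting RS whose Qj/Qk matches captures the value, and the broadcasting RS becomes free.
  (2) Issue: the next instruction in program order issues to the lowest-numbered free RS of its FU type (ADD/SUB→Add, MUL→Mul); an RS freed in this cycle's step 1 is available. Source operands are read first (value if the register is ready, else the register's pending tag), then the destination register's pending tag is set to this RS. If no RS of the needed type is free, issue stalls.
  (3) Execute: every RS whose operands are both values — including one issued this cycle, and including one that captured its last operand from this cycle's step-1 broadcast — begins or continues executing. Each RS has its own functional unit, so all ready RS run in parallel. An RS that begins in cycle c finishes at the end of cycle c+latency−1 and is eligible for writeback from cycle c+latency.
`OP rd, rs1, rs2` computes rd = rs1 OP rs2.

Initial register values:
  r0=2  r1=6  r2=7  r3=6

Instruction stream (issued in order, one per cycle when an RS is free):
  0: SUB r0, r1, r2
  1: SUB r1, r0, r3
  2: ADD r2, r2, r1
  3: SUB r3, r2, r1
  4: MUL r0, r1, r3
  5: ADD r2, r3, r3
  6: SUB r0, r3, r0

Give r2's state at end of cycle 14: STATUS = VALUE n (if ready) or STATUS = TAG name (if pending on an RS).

STATUS = VALUE 14

  c1: issue SUB r0<-Add1  regs: r0:Add1,r1:6,r2:7,r3:6
  c2: issue SUB r1<-Add2  regs: r0:Add1,r1:Add2,r2:7,r3:6
  c3: CDB Add1=-1; issue ADD r2<-Add1  regs: r0:-1,r1:Add2,r2:Add1,r3:6
  c4: stall  regs: r0:-1,r1:Add2,r2:Add1,r3:6
  c5: CDB Add2=-7; issue SUB r3<-Add2  regs: r0:-1,r1:-7,r2:Add1,r3:Add2
  c6: issue MUL r0<-Mul1  regs: r0:Mul1,r1:-7,r2:Add1,r3:Add2
  c7: CDB Add1=0; issue ADD r2<-Add1  regs: r0:Mul1,r1:-7,r2:Add1,r3:Add2
  c8: stall  regs: r0:Mul1,r1:-7,r2:Add1,r3:Add2
  c9: CDB Add2=7; issue SUB r0<-Add2  regs: r0:Add2,r1:-7,r2:Add1,r3:7
  c10: -  regs: r0:Add2,r1:-7,r2:Add1,r3:7
  c11: CDB Add1=14  regs: r0:Add2,r1:-7,r2:14,r3:7
  c12: -  regs: r0:Add2,r1:-7,r2:14,r3:7
  c13: -  regs: r0:Add2,r1:-7,r2:14,r3:7
  c14: CDB Mul1=-49  regs: r0:Add2,r1:-7,r2:14,r3:7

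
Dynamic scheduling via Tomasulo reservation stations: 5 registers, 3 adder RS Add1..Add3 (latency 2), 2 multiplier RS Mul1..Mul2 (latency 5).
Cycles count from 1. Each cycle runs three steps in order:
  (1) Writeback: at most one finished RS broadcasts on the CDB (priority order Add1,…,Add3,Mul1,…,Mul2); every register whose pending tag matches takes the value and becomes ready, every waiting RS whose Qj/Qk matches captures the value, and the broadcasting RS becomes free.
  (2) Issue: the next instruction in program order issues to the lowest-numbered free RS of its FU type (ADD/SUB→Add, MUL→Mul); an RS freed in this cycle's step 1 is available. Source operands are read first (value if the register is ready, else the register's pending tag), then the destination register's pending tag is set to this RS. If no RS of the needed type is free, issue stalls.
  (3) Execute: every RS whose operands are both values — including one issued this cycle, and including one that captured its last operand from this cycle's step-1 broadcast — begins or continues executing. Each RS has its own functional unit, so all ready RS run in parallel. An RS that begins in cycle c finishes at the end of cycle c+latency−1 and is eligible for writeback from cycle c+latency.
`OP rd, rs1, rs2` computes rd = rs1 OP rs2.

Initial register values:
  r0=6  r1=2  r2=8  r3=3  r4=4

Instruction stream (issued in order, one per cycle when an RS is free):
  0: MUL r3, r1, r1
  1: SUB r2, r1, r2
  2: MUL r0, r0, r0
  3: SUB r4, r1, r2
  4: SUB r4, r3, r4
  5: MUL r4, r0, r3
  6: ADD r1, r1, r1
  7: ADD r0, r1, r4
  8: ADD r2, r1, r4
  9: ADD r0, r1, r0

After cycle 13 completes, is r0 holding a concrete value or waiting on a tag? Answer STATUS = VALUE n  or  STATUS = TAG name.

c1: issue MUL r3<-Mul1 | r0:6,r1:2,r2:8,r3:Mul1,r4:4
c2: issue SUB r2<-Add1 | r0:6,r1:2,r2:Add1,r3:Mul1,r4:4
c3: issue MUL r0<-Mul2 | r0:Mul2,r1:2,r2:Add1,r3:Mul1,r4:4
c4: CDB Add1=-6; issue SUB r4<-Add1 | r0:Mul2,r1:2,r2:-6,r3:Mul1,r4:Add1
c5: issue SUB r4<-Add2 | r0:Mul2,r1:2,r2:-6,r3:Mul1,r4:Add2
c6: CDB Add1=8; stall | r0:Mul2,r1:2,r2:-6,r3:Mul1,r4:Add2
c7: CDB Mul1=4; issue MUL r4<-Mul1 | r0:Mul2,r1:2,r2:-6,r3:4,r4:Mul1
c8: CDB Mul2=36; issue ADD r1<-Add1 | r0:36,r1:Add1,r2:-6,r3:4,r4:Mul1
c9: CDB Add2=-4; issue ADD r0<-Add2 | r0:Add2,r1:Add1,r2:-6,r3:4,r4:Mul1
c10: CDB Add1=4; issue ADD r2<-Add1 | r0:Add2,r1:4,r2:Add1,r3:4,r4:Mul1
c11: issue ADD r0<-Add3 | r0:Add3,r1:4,r2:Add1,r3:4,r4:Mul1
c12: - | r0:Add3,r1:4,r2:Add1,r3:4,r4:Mul1
c13: CDB Mul1=144 | r0:Add3,r1:4,r2:Add1,r3:4,r4:144

STATUS = TAG Add3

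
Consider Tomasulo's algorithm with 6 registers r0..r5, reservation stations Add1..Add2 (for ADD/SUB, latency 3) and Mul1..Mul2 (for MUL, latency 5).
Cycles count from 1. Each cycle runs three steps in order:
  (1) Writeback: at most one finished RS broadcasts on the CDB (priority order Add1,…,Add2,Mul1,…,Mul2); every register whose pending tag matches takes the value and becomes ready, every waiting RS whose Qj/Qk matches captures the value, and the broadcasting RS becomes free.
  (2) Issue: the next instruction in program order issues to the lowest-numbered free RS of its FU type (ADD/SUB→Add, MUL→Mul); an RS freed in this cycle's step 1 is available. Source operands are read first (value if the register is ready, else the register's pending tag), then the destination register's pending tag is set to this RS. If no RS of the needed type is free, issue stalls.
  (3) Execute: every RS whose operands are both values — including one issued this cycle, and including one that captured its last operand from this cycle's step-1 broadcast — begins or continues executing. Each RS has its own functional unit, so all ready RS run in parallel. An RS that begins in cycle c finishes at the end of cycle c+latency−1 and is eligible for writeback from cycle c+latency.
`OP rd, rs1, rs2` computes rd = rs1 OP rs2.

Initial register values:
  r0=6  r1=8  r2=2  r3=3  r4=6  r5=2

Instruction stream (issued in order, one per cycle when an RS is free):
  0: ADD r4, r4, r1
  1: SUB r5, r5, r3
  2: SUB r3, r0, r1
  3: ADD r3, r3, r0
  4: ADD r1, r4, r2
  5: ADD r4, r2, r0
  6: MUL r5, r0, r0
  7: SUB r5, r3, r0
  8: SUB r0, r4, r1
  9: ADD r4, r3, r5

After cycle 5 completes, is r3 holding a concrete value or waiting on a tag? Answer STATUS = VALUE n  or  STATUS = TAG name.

STATUS = TAG Add2

  c1: issue ADD r4<-Add1  regs: r0:6,r1:8,r2:2,r3:3,r4:Add1,r5:2
  c2: issue SUB r5<-Add2  regs: r0:6,r1:8,r2:2,r3:3,r4:Add1,r5:Add2
  c3: stall  regs: r0:6,r1:8,r2:2,r3:3,r4:Add1,r5:Add2
  c4: CDB Add1=14; issue SUB r3<-Add1  regs: r0:6,r1:8,r2:2,r3:Add1,r4:14,r5:Add2
  c5: CDB Add2=-1; issue ADD r3<-Add2  regs: r0:6,r1:8,r2:2,r3:Add2,r4:14,r5:-1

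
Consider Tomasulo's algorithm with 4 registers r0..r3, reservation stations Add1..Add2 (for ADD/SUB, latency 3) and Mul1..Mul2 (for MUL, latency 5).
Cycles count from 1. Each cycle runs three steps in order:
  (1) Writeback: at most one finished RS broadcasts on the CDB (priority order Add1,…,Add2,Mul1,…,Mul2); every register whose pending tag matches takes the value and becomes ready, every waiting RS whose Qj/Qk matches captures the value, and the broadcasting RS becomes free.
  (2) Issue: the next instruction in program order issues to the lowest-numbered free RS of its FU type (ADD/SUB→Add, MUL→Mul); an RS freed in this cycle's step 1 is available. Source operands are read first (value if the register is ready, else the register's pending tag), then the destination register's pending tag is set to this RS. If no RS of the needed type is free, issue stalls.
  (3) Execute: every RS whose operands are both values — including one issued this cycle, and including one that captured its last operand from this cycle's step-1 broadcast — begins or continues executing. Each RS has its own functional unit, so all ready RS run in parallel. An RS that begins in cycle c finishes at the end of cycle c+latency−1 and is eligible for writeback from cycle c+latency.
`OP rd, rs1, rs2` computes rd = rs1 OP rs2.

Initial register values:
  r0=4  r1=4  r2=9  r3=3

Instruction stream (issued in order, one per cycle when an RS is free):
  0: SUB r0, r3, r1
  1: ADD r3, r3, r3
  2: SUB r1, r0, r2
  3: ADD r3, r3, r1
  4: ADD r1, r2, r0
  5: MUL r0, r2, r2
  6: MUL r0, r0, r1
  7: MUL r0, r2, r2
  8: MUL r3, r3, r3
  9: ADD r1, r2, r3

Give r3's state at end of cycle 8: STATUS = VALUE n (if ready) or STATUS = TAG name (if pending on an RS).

c1: issue SUB r0<-Add1 | r0:Add1,r1:4,r2:9,r3:3
c2: issue ADD r3<-Add2 | r0:Add1,r1:4,r2:9,r3:Add2
c3: stall | r0:Add1,r1:4,r2:9,r3:Add2
c4: CDB Add1=-1; issue SUB r1<-Add1 | r0:-1,r1:Add1,r2:9,r3:Add2
c5: CDB Add2=6; issue ADD r3<-Add2 | r0:-1,r1:Add1,r2:9,r3:Add2
c6: stall | r0:-1,r1:Add1,r2:9,r3:Add2
c7: CDB Add1=-10; issue ADD r1<-Add1 | r0:-1,r1:Add1,r2:9,r3:Add2
c8: issue MUL r0<-Mul1 | r0:Mul1,r1:Add1,r2:9,r3:Add2

STATUS = TAG Add2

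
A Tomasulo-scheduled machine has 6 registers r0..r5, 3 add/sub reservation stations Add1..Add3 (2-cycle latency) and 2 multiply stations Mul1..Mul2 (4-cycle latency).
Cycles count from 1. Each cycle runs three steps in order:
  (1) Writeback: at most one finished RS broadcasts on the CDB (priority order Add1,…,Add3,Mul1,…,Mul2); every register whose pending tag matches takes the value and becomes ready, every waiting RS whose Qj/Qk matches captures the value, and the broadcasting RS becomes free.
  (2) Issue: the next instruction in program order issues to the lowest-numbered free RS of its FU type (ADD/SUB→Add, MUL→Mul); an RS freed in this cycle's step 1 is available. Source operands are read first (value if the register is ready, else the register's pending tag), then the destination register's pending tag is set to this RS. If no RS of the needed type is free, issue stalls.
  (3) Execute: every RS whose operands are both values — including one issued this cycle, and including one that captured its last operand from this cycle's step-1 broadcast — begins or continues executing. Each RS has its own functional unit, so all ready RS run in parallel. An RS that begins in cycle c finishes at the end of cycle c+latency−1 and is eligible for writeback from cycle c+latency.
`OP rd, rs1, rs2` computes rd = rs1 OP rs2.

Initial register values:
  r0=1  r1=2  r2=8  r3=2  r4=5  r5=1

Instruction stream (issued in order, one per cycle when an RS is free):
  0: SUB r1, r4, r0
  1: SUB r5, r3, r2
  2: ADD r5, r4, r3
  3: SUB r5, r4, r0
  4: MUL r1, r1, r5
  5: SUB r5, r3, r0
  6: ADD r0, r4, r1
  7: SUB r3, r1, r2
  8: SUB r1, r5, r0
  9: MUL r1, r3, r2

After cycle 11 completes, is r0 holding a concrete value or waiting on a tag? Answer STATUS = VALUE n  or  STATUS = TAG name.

  c1: issue SUB r1<-Add1  regs: r0:1,r1:Add1,r2:8,r3:2,r4:5,r5:1
  c2: issue SUB r5<-Add2  regs: r0:1,r1:Add1,r2:8,r3:2,r4:5,r5:Add2
  c3: CDB Add1=4; issue ADD r5<-Add1  regs: r0:1,r1:4,r2:8,r3:2,r4:5,r5:Add1
  c4: CDB Add2=-6; issue SUB r5<-Add2  regs: r0:1,r1:4,r2:8,r3:2,r4:5,r5:Add2
  c5: CDB Add1=7; issue MUL r1<-Mul1  regs: r0:1,r1:Mul1,r2:8,r3:2,r4:5,r5:Add2
  c6: CDB Add2=4; issue SUB r5<-Add1  regs: r0:1,r1:Mul1,r2:8,r3:2,r4:5,r5:Add1
  c7: issue ADD r0<-Add2  regs: r0:Add2,r1:Mul1,r2:8,r3:2,r4:5,r5:Add1
  c8: CDB Add1=1; issue SUB r3<-Add1  regs: r0:Add2,r1:Mul1,r2:8,r3:Add1,r4:5,r5:1
  c9: issue SUB r1<-Add3  regs: r0:Add2,r1:Add3,r2:8,r3:Add1,r4:5,r5:1
  c10: CDB Mul1=16; issue MUL r1<-Mul1  regs: r0:Add2,r1:Mul1,r2:8,r3:Add1,r4:5,r5:1
  c11: -  regs: r0:Add2,r1:Mul1,r2:8,r3:Add1,r4:5,r5:1

STATUS = TAG Add2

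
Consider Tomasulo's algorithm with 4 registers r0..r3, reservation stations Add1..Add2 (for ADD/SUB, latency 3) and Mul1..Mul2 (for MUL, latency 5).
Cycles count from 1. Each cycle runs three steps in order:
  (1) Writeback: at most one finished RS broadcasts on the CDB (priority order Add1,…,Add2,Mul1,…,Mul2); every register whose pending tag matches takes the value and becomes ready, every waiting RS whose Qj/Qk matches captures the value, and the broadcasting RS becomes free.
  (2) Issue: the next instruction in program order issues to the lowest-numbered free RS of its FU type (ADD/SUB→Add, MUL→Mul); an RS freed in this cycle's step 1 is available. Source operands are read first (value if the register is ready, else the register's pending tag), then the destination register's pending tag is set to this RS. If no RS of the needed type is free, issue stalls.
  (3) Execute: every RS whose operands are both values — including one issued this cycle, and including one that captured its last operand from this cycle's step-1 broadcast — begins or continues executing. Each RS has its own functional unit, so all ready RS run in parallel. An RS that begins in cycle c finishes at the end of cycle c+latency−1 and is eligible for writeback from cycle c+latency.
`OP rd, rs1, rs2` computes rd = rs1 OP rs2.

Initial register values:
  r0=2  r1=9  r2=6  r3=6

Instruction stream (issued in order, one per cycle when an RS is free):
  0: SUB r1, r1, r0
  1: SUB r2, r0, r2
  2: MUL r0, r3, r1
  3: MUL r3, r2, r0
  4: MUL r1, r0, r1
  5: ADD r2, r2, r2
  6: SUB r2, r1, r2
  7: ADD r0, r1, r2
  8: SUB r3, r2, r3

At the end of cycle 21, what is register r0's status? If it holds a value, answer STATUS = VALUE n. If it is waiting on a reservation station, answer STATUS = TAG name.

cycle 1: issue SUB r1<-Add1 // r0:2,r1:Add1,r2:6,r3:6
cycle 2: issue SUB r2<-Add2 // r0:2,r1:Add1,r2:Add2,r3:6
cycle 3: issue MUL r0<-Mul1 // r0:Mul1,r1:Add1,r2:Add2,r3:6
cycle 4: CDB Add1=7; issue MUL r3<-Mul2 // r0:Mul1,r1:7,r2:Add2,r3:Mul2
cycle 5: CDB Add2=-4; stall // r0:Mul1,r1:7,r2:-4,r3:Mul2
cycle 6: stall // r0:Mul1,r1:7,r2:-4,r3:Mul2
cycle 7: stall // r0:Mul1,r1:7,r2:-4,r3:Mul2
cycle 8: stall // r0:Mul1,r1:7,r2:-4,r3:Mul2
cycle 9: CDB Mul1=42; issue MUL r1<-Mul1 // r0:42,r1:Mul1,r2:-4,r3:Mul2
cycle 10: issue ADD r2<-Add1 // r0:42,r1:Mul1,r2:Add1,r3:Mul2
cycle 11: issue SUB r2<-Add2 // r0:42,r1:Mul1,r2:Add2,r3:Mul2
cycle 12: stall // r0:42,r1:Mul1,r2:Add2,r3:Mul2
cycle 13: CDB Add1=-8; issue ADD r0<-Add1 // r0:Add1,r1:Mul1,r2:Add2,r3:Mul2
cycle 14: CDB Mul1=294; stall // r0:Add1,r1:294,r2:Add2,r3:Mul2
cycle 15: CDB Mul2=-168; stall // r0:Add1,r1:294,r2:Add2,r3:-168
cycle 16: stall // r0:Add1,r1:294,r2:Add2,r3:-168
cycle 17: CDB Add2=302; issue SUB r3<-Add2 // r0:Add1,r1:294,r2:302,r3:Add2
cycle 18: - // r0:Add1,r1:294,r2:302,r3:Add2
cycle 19: - // r0:Add1,r1:294,r2:302,r3:Add2
cycle 20: CDB Add1=596 // r0:596,r1:294,r2:302,r3:Add2
cycle 21: CDB Add2=470 // r0:596,r1:294,r2:302,r3:470

STATUS = VALUE 596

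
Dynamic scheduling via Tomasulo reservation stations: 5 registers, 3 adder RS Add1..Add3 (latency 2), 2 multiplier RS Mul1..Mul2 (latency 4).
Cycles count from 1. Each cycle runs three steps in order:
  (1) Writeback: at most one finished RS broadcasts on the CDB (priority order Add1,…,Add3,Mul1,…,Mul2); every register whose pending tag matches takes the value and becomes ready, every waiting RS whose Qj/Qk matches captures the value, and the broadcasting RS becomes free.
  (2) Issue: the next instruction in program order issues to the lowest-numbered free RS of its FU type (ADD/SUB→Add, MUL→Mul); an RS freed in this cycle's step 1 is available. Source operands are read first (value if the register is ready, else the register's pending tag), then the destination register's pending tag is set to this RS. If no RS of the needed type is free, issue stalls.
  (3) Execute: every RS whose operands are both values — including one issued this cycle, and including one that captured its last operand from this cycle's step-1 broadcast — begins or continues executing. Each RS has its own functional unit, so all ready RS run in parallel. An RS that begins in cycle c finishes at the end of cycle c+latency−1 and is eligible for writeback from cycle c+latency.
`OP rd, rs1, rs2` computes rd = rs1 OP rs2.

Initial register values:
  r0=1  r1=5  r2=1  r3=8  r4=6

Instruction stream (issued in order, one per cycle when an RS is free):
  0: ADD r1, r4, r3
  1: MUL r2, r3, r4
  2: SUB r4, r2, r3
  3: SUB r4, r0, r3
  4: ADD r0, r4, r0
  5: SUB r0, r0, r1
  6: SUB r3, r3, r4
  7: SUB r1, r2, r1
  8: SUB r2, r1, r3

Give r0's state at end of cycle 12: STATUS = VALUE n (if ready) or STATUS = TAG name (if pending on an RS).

  c1: issue ADD r1<-Add1  regs: r0:1,r1:Add1,r2:1,r3:8,r4:6
  c2: issue MUL r2<-Mul1  regs: r0:1,r1:Add1,r2:Mul1,r3:8,r4:6
  c3: CDB Add1=14; issue SUB r4<-Add1  regs: r0:1,r1:14,r2:Mul1,r3:8,r4:Add1
  c4: issue SUB r4<-Add2  regs: r0:1,r1:14,r2:Mul1,r3:8,r4:Add2
  c5: issue ADD r0<-Add3  regs: r0:Add3,r1:14,r2:Mul1,r3:8,r4:Add2
  c6: CDB Add2=-7; issue SUB r0<-Add2  regs: r0:Add2,r1:14,r2:Mul1,r3:8,r4:-7
  c7: CDB Mul1=48; stall  regs: r0:Add2,r1:14,r2:48,r3:8,r4:-7
  c8: CDB Add3=-6; issue SUB r3<-Add3  regs: r0:Add2,r1:14,r2:48,r3:Add3,r4:-7
  c9: CDB Add1=40; issue SUB r1<-Add1  regs: r0:Add2,r1:Add1,r2:48,r3:Add3,r4:-7
  c10: CDB Add2=-20; issue SUB r2<-Add2  regs: r0:-20,r1:Add1,r2:Add2,r3:Add3,r4:-7
  c11: CDB Add1=34  regs: r0:-20,r1:34,r2:Add2,r3:Add3,r4:-7
  c12: CDB Add3=15  regs: r0:-20,r1:34,r2:Add2,r3:15,r4:-7

STATUS = VALUE -20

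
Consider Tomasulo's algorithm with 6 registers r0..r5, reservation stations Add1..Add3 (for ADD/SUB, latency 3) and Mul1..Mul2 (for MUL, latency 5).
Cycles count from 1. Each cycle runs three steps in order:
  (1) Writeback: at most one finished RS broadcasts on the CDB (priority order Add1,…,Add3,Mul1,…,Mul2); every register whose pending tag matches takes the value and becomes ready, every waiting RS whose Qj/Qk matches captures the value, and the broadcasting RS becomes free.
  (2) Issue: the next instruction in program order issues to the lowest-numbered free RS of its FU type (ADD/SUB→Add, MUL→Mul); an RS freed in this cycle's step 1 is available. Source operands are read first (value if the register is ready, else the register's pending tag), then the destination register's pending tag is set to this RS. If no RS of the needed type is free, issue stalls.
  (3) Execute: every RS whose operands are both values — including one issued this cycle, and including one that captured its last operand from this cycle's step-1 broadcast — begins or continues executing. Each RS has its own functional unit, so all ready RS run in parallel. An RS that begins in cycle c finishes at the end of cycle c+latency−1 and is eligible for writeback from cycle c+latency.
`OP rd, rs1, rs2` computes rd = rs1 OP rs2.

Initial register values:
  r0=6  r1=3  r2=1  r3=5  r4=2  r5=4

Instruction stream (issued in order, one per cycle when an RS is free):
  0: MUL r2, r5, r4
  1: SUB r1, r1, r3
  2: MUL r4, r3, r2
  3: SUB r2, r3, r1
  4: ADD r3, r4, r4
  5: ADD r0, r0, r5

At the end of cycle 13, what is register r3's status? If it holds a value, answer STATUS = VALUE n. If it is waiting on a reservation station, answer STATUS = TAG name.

STATUS = TAG Add1

c1: issue MUL r2<-Mul1 | r0:6,r1:3,r2:Mul1,r3:5,r4:2,r5:4
c2: issue SUB r1<-Add1 | r0:6,r1:Add1,r2:Mul1,r3:5,r4:2,r5:4
c3: issue MUL r4<-Mul2 | r0:6,r1:Add1,r2:Mul1,r3:5,r4:Mul2,r5:4
c4: issue SUB r2<-Add2 | r0:6,r1:Add1,r2:Add2,r3:5,r4:Mul2,r5:4
c5: CDB Add1=-2; issue ADD r3<-Add1 | r0:6,r1:-2,r2:Add2,r3:Add1,r4:Mul2,r5:4
c6: CDB Mul1=8; issue ADD r0<-Add3 | r0:Add3,r1:-2,r2:Add2,r3:Add1,r4:Mul2,r5:4
c7: - | r0:Add3,r1:-2,r2:Add2,r3:Add1,r4:Mul2,r5:4
c8: CDB Add2=7 | r0:Add3,r1:-2,r2:7,r3:Add1,r4:Mul2,r5:4
c9: CDB Add3=10 | r0:10,r1:-2,r2:7,r3:Add1,r4:Mul2,r5:4
c10: - | r0:10,r1:-2,r2:7,r3:Add1,r4:Mul2,r5:4
c11: CDB Mul2=40 | r0:10,r1:-2,r2:7,r3:Add1,r4:40,r5:4
c12: - | r0:10,r1:-2,r2:7,r3:Add1,r4:40,r5:4
c13: - | r0:10,r1:-2,r2:7,r3:Add1,r4:40,r5:4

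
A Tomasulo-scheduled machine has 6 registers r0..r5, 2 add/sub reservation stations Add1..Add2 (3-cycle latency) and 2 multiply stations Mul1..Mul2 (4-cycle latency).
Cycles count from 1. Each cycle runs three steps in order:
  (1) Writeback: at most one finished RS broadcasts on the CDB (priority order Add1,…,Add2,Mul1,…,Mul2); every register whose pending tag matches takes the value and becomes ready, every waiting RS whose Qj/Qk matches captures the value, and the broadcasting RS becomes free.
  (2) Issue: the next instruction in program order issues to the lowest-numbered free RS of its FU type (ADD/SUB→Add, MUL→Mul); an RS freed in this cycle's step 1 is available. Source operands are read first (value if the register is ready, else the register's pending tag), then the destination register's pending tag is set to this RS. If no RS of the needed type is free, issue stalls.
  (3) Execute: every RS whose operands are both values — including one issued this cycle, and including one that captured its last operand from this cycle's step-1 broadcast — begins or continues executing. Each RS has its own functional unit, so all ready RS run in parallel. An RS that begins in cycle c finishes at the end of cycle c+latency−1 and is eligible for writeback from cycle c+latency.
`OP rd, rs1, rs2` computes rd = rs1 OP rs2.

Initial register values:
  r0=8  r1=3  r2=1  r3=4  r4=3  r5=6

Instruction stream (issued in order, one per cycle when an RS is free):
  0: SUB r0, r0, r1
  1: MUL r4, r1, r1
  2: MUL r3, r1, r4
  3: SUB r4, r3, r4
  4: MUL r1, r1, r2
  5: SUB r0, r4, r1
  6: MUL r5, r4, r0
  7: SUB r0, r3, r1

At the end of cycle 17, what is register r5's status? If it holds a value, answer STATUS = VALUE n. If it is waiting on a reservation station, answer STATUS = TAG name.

STATUS = TAG Mul1

cycle 1: issue SUB r0<-Add1 // r0:Add1,r1:3,r2:1,r3:4,r4:3,r5:6
cycle 2: issue MUL r4<-Mul1 // r0:Add1,r1:3,r2:1,r3:4,r4:Mul1,r5:6
cycle 3: issue MUL r3<-Mul2 // r0:Add1,r1:3,r2:1,r3:Mul2,r4:Mul1,r5:6
cycle 4: CDB Add1=5; issue SUB r4<-Add1 // r0:5,r1:3,r2:1,r3:Mul2,r4:Add1,r5:6
cycle 5: stall // r0:5,r1:3,r2:1,r3:Mul2,r4:Add1,r5:6
cycle 6: CDB Mul1=9; issue MUL r1<-Mul1 // r0:5,r1:Mul1,r2:1,r3:Mul2,r4:Add1,r5:6
cycle 7: issue SUB r0<-Add2 // r0:Add2,r1:Mul1,r2:1,r3:Mul2,r4:Add1,r5:6
cycle 8: stall // r0:Add2,r1:Mul1,r2:1,r3:Mul2,r4:Add1,r5:6
cycle 9: stall // r0:Add2,r1:Mul1,r2:1,r3:Mul2,r4:Add1,r5:6
cycle 10: CDB Mul1=3; issue MUL r5<-Mul1 // r0:Add2,r1:3,r2:1,r3:Mul2,r4:Add1,r5:Mul1
cycle 11: CDB Mul2=27; stall // r0:Add2,r1:3,r2:1,r3:27,r4:Add1,r5:Mul1
cycle 12: stall // r0:Add2,r1:3,r2:1,r3:27,r4:Add1,r5:Mul1
cycle 13: stall // r0:Add2,r1:3,r2:1,r3:27,r4:Add1,r5:Mul1
cycle 14: CDB Add1=18; issue SUB r0<-Add1 // r0:Add1,r1:3,r2:1,r3:27,r4:18,r5:Mul1
cycle 15: - // r0:Add1,r1:3,r2:1,r3:27,r4:18,r5:Mul1
cycle 16: - // r0:Add1,r1:3,r2:1,r3:27,r4:18,r5:Mul1
cycle 17: CDB Add1=24 // r0:24,r1:3,r2:1,r3:27,r4:18,r5:Mul1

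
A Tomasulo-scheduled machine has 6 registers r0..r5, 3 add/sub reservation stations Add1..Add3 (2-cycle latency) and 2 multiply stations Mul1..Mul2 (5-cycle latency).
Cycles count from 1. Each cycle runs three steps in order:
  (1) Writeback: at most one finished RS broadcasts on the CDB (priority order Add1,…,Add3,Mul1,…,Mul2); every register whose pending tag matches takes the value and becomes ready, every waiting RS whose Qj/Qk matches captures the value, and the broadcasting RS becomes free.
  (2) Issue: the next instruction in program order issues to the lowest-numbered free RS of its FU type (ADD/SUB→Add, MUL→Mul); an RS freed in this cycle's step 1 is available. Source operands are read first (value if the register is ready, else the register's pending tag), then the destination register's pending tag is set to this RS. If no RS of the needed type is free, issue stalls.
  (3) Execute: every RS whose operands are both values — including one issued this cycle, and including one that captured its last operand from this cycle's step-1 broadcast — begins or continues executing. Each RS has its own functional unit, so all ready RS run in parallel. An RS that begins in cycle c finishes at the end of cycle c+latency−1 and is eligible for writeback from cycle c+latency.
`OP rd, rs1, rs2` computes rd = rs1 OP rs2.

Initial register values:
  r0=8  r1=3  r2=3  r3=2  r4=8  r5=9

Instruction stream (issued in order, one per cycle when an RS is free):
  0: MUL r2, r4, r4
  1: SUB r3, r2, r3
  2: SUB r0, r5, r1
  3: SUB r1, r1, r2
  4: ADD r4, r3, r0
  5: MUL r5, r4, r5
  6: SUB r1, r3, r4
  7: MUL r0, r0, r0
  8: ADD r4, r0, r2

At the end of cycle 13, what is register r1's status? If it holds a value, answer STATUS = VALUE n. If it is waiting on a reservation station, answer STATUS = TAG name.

STATUS = VALUE -6

c1: issue MUL r2<-Mul1 | r0:8,r1:3,r2:Mul1,r3:2,r4:8,r5:9
c2: issue SUB r3<-Add1 | r0:8,r1:3,r2:Mul1,r3:Add1,r4:8,r5:9
c3: issue SUB r0<-Add2 | r0:Add2,r1:3,r2:Mul1,r3:Add1,r4:8,r5:9
c4: issue SUB r1<-Add3 | r0:Add2,r1:Add3,r2:Mul1,r3:Add1,r4:8,r5:9
c5: CDB Add2=6; issue ADD r4<-Add2 | r0:6,r1:Add3,r2:Mul1,r3:Add1,r4:Add2,r5:9
c6: CDB Mul1=64; issue MUL r5<-Mul1 | r0:6,r1:Add3,r2:64,r3:Add1,r4:Add2,r5:Mul1
c7: stall | r0:6,r1:Add3,r2:64,r3:Add1,r4:Add2,r5:Mul1
c8: CDB Add1=62; issue SUB r1<-Add1 | r0:6,r1:Add1,r2:64,r3:62,r4:Add2,r5:Mul1
c9: CDB Add3=-61; issue MUL r0<-Mul2 | r0:Mul2,r1:Add1,r2:64,r3:62,r4:Add2,r5:Mul1
c10: CDB Add2=68; issue ADD r4<-Add2 | r0:Mul2,r1:Add1,r2:64,r3:62,r4:Add2,r5:Mul1
c11: - | r0:Mul2,r1:Add1,r2:64,r3:62,r4:Add2,r5:Mul1
c12: CDB Add1=-6 | r0:Mul2,r1:-6,r2:64,r3:62,r4:Add2,r5:Mul1
c13: - | r0:Mul2,r1:-6,r2:64,r3:62,r4:Add2,r5:Mul1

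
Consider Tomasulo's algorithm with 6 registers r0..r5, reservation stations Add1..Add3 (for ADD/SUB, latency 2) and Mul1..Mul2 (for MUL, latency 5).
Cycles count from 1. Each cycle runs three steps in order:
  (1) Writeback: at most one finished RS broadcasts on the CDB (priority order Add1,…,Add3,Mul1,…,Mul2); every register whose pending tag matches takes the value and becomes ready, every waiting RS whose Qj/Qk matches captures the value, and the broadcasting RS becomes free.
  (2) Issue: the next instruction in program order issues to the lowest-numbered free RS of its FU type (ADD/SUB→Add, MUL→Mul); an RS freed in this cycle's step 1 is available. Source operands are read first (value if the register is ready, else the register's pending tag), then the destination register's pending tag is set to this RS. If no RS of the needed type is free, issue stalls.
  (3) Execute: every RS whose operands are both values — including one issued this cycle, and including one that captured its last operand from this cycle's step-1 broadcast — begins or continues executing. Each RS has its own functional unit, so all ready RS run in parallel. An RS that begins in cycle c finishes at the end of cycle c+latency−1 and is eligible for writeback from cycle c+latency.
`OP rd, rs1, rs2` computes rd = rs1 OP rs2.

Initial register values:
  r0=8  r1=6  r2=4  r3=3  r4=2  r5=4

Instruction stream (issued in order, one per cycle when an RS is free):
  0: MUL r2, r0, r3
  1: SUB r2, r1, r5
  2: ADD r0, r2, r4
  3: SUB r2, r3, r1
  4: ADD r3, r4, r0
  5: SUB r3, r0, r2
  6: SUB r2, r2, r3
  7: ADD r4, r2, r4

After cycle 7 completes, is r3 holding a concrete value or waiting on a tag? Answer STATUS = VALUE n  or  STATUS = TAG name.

c1: issue MUL r2<-Mul1 | r0:8,r1:6,r2:Mul1,r3:3,r4:2,r5:4
c2: issue SUB r2<-Add1 | r0:8,r1:6,r2:Add1,r3:3,r4:2,r5:4
c3: issue ADD r0<-Add2 | r0:Add2,r1:6,r2:Add1,r3:3,r4:2,r5:4
c4: CDB Add1=2; issue SUB r2<-Add1 | r0:Add2,r1:6,r2:Add1,r3:3,r4:2,r5:4
c5: issue ADD r3<-Add3 | r0:Add2,r1:6,r2:Add1,r3:Add3,r4:2,r5:4
c6: CDB Add1=-3; issue SUB r3<-Add1 | r0:Add2,r1:6,r2:-3,r3:Add1,r4:2,r5:4
c7: CDB Add2=4; issue SUB r2<-Add2 | r0:4,r1:6,r2:Add2,r3:Add1,r4:2,r5:4

STATUS = TAG Add1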